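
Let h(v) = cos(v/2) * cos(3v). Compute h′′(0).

-37/4

Expand each factor separately, then convolve coefficients.
The coefficient of v^2 in the expansion is -37/8, so h′′(0) = 2! * (-37/8) = -37/4.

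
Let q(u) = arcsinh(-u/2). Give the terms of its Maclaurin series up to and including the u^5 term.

-3*u^5/1280 + u^3/48 - u/2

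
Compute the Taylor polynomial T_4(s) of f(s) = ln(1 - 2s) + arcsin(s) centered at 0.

-4*s^4 - 5*s^3/2 - 2*s^2 - s

Combine the two series term by term.
f(0) = 0
f′(0) = -1
f′′(0) = -4
f′′′(0) = -15
f^(4)(0) = -96
Then c_k = f^(k)(0)/k! gives each Taylor coefficient.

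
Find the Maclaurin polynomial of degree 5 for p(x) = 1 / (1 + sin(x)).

-61*x^5/120 + 2*x^4/3 - 5*x^3/6 + x^2 - x + 1

Write 1/(1+u) = 1 - u + u^2 - u^3 + ... and substitute the series for u.
p(0) = 1
p′(0) = -1
p′′(0) = 2
p′′′(0) = -5
p^(4)(0) = 16
p^(5)(0) = -61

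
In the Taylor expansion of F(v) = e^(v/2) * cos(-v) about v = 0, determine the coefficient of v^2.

-3/8

Write out both Maclaurin series and multiply, keeping only the needed powers.
So c_2 = F′′(0)/2! = -3/8.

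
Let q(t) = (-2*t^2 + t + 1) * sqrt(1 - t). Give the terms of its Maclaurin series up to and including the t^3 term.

Shift and add copies of the series according to the polynomial's terms.
q(0) = 1
q′(0) = 1/2
q′′(0) = -21/4
q′′′(0) = 39/8

13*t^3/16 - 21*t^2/8 + t/2 + 1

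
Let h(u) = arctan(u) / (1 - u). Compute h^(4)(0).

16

Multiply the numerator's expansion by the denominator's geometric series.
The coefficient of u^4 in the expansion is 2/3, so h^(4)(0) = 4! * (2/3) = 16.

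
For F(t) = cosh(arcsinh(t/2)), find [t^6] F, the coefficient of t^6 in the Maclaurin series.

1/1024

Let u equal the inner series; expand the outer function in u and truncate.
[t^0] = 1;  [t^1] = 0;  [t^2] = 1/8;  [t^3] = 0;  [t^4] = -1/128;  [t^5] = 0;  [t^6] = 1/1024.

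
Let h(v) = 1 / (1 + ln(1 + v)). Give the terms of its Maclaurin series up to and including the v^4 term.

Expand as Σ (-1)^k u^k with u equal to the inner function's series.
h(0) = 1
h′(0) = -1
h′′(0) = 3
h′′′(0) = -14
h^(4)(0) = 88

11*v^4/3 - 7*v^3/3 + 3*v^2/2 - v + 1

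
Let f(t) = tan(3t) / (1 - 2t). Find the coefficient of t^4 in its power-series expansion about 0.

42

Take the Cauchy product of the two expansions.
[t^0] = 0;  [t^1] = 3;  [t^2] = 6;  [t^3] = 21;  [t^4] = 42.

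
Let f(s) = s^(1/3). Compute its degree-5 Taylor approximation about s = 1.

[(s - 1)^0] = 1;  [(s - 1)^1] = 1/3;  [(s - 1)^2] = -1/9;  [(s - 1)^3] = 5/81;  [(s - 1)^4] = -10/243;  [(s - 1)^5] = 22/729.

22*(s - 1)^5/729 - 10*(s - 1)^4/243 + 5*(s - 1)^3/81 - (s - 1)^2/9 + (s - 1)/3 + 1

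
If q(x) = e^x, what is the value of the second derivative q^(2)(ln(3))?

From the series, [(x - ln(3))^2] q = 3/2; multiply by 2! = 2 to get 3.

3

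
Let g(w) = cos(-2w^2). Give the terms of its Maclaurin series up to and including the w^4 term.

g(0) = 1
g′(0) = 0
g′′(0) = 0
g′′′(0) = 0
g^(4)(0) = -48

1 - 2*w^4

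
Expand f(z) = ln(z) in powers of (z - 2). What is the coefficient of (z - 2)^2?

-1/8

f(2) = ln(2)
f′(2) = 1/2
f′′(2) = -1/4
Then c_k = f^(k)(2)/k! gives each Taylor coefficient.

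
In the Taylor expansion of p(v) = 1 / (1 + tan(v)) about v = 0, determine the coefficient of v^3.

-4/3

Write 1/(1+u) = 1 - u + u^2 - u^3 + ... and substitute the series for u.
p(0) = 1
p′(0) = -1
p′′(0) = 2
p′′′(0) = -8
So c_3 = p′′′(0)/3! = -4/3.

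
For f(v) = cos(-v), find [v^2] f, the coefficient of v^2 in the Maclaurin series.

Use the known series and substitute for the argument.
f(0) = 1
f′(0) = 0
f′′(0) = -1

-1/2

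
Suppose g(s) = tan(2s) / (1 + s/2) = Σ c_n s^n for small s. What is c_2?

-1

Take the Cauchy product of the two expansions.
g(0) = 0
g′(0) = 2
g′′(0) = -2
Dividing each by k! gives the coefficients c_0, ..., c_2.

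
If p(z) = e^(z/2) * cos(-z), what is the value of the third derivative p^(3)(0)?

Write out both Maclaurin series and multiply, keeping only the needed powers.
From the series, [z^3] p = -11/48; multiply by 3! = 6 to get -11/8.

-11/8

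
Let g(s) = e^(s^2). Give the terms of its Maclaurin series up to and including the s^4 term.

Apply the Taylor formula c_k = f^(k)(a)/k!.
g(0) = 1
g′(0) = 0
g′′(0) = 2
g′′′(0) = 0
g^(4)(0) = 12
The Taylor polynomial is Σ g^(k)(0)/k! · s^k.

s^4/2 + s^2 + 1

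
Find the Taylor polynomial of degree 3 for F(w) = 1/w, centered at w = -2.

-(w + 2)^3/16 - (w + 2)^2/8 - (w + 2)/4 - 1/2

F(-2) = -1/2
F′(-2) = -1/4
F′′(-2) = -1/4
F′′′(-2) = -3/8
The Taylor polynomial is Σ F^(k)(-2)/k! · (w + 2)^k.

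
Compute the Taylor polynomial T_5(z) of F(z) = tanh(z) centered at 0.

Use the known series and substitute for the argument.
F(0) = 0
F′(0) = 1
F′′(0) = 0
F′′′(0) = -2
F^(4)(0) = 0
F^(5)(0) = 16

2*z^5/15 - z^3/3 + z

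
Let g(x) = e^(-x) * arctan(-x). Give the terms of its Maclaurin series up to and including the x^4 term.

-x^4/6 - x^3/6 + x^2 - x

Write out both Maclaurin series and multiply, keeping only the needed powers.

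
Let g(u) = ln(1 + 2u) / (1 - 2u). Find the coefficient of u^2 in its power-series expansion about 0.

Expand each factor separately, then convolve coefficients.
g(0) = 0
g′(0) = 2
g′′(0) = 4

2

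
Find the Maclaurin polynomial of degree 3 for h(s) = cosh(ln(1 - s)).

s^3/2 + s^2/2 + 1

Plug the Maclaurin series of the inner function into that of the outer and collect terms.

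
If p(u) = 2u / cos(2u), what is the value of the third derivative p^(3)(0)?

Divide the numerator series by the denominator series (power-series long division).
The coefficient of u^3 in the expansion is 4, so p′′′(0) = 3! * (4) = 24.

24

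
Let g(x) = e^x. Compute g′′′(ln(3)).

Use the known series and substitute for the argument.
The coefficient of (x - ln(3))^3 in the expansion is 1/2, so g′′′(ln(3)) = 3! * (1/2) = 3.

3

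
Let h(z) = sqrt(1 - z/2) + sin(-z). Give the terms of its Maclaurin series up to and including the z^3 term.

61*z^3/384 - z^2/32 - 5*z/4 + 1

Combine the two series term by term.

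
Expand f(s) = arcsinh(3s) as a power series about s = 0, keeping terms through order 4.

-9*s^3/2 + 3*s

f(0) = 0
f′(0) = 3
f′′(0) = 0
f′′′(0) = -27
f^(4)(0) = 0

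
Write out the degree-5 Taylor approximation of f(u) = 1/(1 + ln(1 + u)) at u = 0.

-347*u^5/60 + 11*u^4/3 - 7*u^3/3 + 3*u^2/2 - u + 1

Compose series: expand the inner function first, then feed it into the outer expansion.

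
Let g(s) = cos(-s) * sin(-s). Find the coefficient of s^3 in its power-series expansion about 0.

Expand each factor separately, then convolve coefficients.
So c_3 = g′′′(0)/3! = 2/3.

2/3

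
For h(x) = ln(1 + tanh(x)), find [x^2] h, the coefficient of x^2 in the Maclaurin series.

-1/2

Compose series: expand the inner function first, then feed it into the outer expansion.
[x^0] = 0;  [x^1] = 1;  [x^2] = -1/2.
So c_2 = h′′(0)/2! = -1/2.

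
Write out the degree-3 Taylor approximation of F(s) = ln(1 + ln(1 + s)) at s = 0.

Plug the Maclaurin series of the inner function into that of the outer and collect terms.
F(0) = 0
F′(0) = 1
F′′(0) = -2
F′′′(0) = 7
Then c_k = F^(k)(0)/k! gives each Taylor coefficient.

7*s^3/6 - s^2 + s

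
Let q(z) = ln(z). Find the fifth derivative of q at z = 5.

Apply the Taylor formula c_k = f^(k)(a)/k!.
From the series, [(z - 5)^5] q = 1/15625; multiply by 5! = 120 to get 24/3125.

24/3125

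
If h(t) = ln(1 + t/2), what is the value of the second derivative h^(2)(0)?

-1/4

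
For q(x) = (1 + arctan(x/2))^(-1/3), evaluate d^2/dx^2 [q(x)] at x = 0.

1/9

Substitute the inner expansion into the outer series and collect powers.
The coefficient of x^2 in the expansion is 1/18, so q′′(0) = 2! * (1/18) = 1/9.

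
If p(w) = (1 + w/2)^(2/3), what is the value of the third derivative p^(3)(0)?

1/27

From the series, [w^3] p = 1/162; multiply by 3! = 6 to get 1/27.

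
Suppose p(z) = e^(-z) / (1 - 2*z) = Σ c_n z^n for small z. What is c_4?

Use 1/(1 - r) = Σ r^k on the denominator, then take the Cauchy product.
p(0) = 1
p′(0) = 1
p′′(0) = 5
p′′′(0) = 29
p^(4)(0) = 233

233/24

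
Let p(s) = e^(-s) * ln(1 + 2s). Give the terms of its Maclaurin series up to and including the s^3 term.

17*s^3/3 - 4*s^2 + 2*s

Multiply the two series term by term and collect like powers.
p(0) = 0
p′(0) = 2
p′′(0) = -8
p′′′(0) = 34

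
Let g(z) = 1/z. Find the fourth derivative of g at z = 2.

The coefficient of (z - 2)^4 in the expansion is 1/32, so g^(4)(2) = 4! * (1/32) = 3/4.

3/4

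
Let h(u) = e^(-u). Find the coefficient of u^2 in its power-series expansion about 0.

h(0) = 1
h′(0) = -1
h′′(0) = 1
So c_2 = h′′(0)/2! = 1/2.

1/2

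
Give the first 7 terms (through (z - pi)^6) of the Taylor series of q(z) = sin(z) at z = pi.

-(z - pi)^5/120 + (z - pi)^3/6 - (z - pi)

Apply the Taylor formula c_k = f^(k)(a)/k!.
q(pi) = 0
q′(pi) = -1
q′′(pi) = 0
q′′′(pi) = 1
q^(4)(pi) = 0
q^(5)(pi) = -1
q^(6)(pi) = 0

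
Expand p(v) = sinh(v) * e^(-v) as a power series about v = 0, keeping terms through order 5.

2*v^5/15 - v^4/3 + 2*v^3/3 - v^2 + v

Multiply the two series term by term and collect like powers.
[v^0] = 0;  [v^1] = 1;  [v^2] = -1;  [v^3] = 2/3;  [v^4] = -1/3;  [v^5] = 2/15.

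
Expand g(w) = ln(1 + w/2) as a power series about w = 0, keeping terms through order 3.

w^3/24 - w^2/8 + w/2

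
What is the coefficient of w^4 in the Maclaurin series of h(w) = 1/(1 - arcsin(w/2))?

Let u equal the inner series; expand the outer function in u and truncate.
h(0) = 1
h′(0) = 1/2
h′′(0) = 1/2
h′′′(0) = 7/8
h^(4)(0) = 2
Then c_k = h^(k)(0)/k! gives each Taylor coefficient.

1/12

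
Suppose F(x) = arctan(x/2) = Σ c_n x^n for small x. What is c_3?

-1/24

Differentiate repeatedly and evaluate at the center.
F(0) = 0
F′(0) = 1/2
F′′(0) = 0
F′′′(0) = -1/4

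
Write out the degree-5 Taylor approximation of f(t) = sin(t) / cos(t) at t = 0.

Invert the denominator's series and multiply.
[t^0] = 0;  [t^1] = 1;  [t^2] = 0;  [t^3] = 1/3;  [t^4] = 0;  [t^5] = 2/15.

2*t^5/15 + t^3/3 + t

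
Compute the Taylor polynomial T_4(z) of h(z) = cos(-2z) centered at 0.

Use the known series and substitute for the argument.
h(0) = 1
h′(0) = 0
h′′(0) = -4
h′′′(0) = 0
h^(4)(0) = 16
Dividing each by k! gives the coefficients c_0, ..., c_4.

2*z^4/3 - 2*z^2 + 1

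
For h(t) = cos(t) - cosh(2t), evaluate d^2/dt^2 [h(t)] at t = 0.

Combine the two series term by term.
The coefficient of t^2 in the expansion is -5/2, so h′′(0) = 2! * (-5/2) = -5.

-5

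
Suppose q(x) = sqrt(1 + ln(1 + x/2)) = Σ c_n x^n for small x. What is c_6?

Let u equal the inner series; expand the outer function in u and truncate.

-22819/2949120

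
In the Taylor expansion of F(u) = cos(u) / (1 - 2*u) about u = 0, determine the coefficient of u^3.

7

Use 1/(1 - r) = Σ r^k on the denominator, then take the Cauchy product.
[u^0] = 1;  [u^1] = 2;  [u^2] = 7/2;  [u^3] = 7.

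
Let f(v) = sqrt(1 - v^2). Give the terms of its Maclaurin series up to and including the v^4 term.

-v^4/8 - v^2/2 + 1

[v^0] = 1;  [v^1] = 0;  [v^2] = -1/2;  [v^3] = 0;  [v^4] = -1/8.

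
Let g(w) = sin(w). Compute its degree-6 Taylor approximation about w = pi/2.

-(w - pi/2)^6/720 + (w - pi/2)^4/24 - (w - pi/2)^2/2 + 1

Apply the Taylor formula c_k = f^(k)(a)/k!.
[(w - pi/2)^0] = 1;  [(w - pi/2)^1] = 0;  [(w - pi/2)^2] = -1/2;  [(w - pi/2)^3] = 0;  [(w - pi/2)^4] = 1/24;  [(w - pi/2)^5] = 0;  [(w - pi/2)^6] = -1/720.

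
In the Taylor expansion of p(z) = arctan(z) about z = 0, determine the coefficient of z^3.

-1/3

p(0) = 0
p′(0) = 1
p′′(0) = 0
p′′′(0) = -2
The Taylor polynomial is Σ p^(k)(0)/k! · z^k.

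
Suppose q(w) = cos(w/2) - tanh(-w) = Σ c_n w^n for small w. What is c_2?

-1/8

Add the two expansions coefficient-wise.
So c_2 = q′′(0)/2! = -1/8.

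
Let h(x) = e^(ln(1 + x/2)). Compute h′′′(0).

Compose series: expand the inner function first, then feed it into the outer expansion.
The coefficient of x^3 in the expansion is 0, so h′′′(0) = 3! * (0) = 0.

0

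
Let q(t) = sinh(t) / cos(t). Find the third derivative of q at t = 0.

Invert the denominator's series and multiply.
The coefficient of t^3 in the expansion is 2/3, so q′′′(0) = 3! * (2/3) = 4.

4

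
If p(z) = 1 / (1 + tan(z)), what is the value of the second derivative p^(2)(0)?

2

Write 1/(1+u) = 1 - u + u^2 - u^3 + ... and substitute the series for u.
The coefficient of z^2 in the expansion is 1, so p′′(0) = 2! * (1) = 2.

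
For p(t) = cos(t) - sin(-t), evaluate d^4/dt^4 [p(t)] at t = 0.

Combine the two series term by term.
The coefficient of t^4 in the expansion is 1/24, so p^(4)(0) = 4! * (1/24) = 1.

1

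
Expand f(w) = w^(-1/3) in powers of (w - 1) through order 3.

-14*(w - 1)^3/81 + 2*(w - 1)^2/9 - (w - 1)/3 + 1

[(w - 1)^0] = 1;  [(w - 1)^1] = -1/3;  [(w - 1)^2] = 2/9;  [(w - 1)^3] = -14/81.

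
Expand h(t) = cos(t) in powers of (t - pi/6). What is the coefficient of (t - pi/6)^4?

sqrt(3)/48

c_4 = h^(4)(pi/6)/4! = sqrt(3)/48.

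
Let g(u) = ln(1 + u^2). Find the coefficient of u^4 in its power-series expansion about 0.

[u^0] = 0;  [u^1] = 0;  [u^2] = 1;  [u^3] = 0;  [u^4] = -1/2.

-1/2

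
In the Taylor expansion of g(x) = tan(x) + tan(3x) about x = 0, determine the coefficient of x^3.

28/3

Add the two expansions coefficient-wise.
So c_3 = g′′′(0)/3! = 28/3.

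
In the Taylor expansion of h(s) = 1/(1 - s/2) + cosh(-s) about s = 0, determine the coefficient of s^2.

3/4

Combine the two series term by term.
h(0) = 2
h′(0) = 1/2
h′′(0) = 3/2
Then c_k = h^(k)(0)/k! gives each Taylor coefficient.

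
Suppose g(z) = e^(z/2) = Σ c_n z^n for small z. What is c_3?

1/48

Apply the Taylor formula c_k = f^(k)(a)/k!.
[z^0] = 1;  [z^1] = 1/2;  [z^2] = 1/8;  [z^3] = 1/48.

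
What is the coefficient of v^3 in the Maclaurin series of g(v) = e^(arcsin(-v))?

Compose series: expand the inner function first, then feed it into the outer expansion.
[v^0] = 1;  [v^1] = -1;  [v^2] = 1/2;  [v^3] = -1/3.
So c_3 = g′′′(0)/3! = -1/3.

-1/3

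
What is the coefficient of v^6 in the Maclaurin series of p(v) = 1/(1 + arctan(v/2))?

Compose series: expand the inner function first, then feed it into the outer expansion.
p(0) = 1
p′(0) = -1/2
p′′(0) = 1/2
p′′′(0) = -1/2
p^(4)(0) = 1/2
p^(5)(0) = -3/4
p^(6)(0) = 2

1/360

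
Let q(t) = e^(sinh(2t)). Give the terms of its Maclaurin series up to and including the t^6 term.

148*t^6/45 + 16*t^5/5 + 10*t^4/3 + 8*t^3/3 + 2*t^2 + 2*t + 1

Compose series: expand the inner function first, then feed it into the outer expansion.
q(0) = 1
q′(0) = 2
q′′(0) = 4
q′′′(0) = 16
q^(4)(0) = 80
q^(5)(0) = 384
q^(6)(0) = 2368
The Taylor polynomial is Σ q^(k)(0)/k! · t^k.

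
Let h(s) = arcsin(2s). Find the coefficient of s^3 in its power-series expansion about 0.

4/3

h(0) = 0
h′(0) = 2
h′′(0) = 0
h′′′(0) = 8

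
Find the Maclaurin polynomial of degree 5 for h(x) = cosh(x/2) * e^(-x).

-61*x^5/1920 + 41*x^4/384 - 7*x^3/24 + 5*x^2/8 - x + 1

Take the Cauchy product of the two expansions.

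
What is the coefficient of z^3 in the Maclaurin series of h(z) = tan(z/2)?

1/24

Use the known series and substitute for the argument.
So c_3 = h′′′(0)/3! = 1/24.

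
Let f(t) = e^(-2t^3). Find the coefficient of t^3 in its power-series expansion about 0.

[t^0] = 1;  [t^1] = 0;  [t^2] = 0;  [t^3] = -2.

-2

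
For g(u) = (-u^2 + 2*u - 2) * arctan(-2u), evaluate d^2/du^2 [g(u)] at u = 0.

-8

Distribute the polynomial across the series and collect like powers.
The coefficient of u^2 in the expansion is -4, so g′′(0) = 2! * (-4) = -8.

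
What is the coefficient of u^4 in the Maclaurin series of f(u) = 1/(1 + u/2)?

1/16

Compute the successive derivatives at the expansion point and divide by k!.
f(0) = 1
f′(0) = -1/2
f′′(0) = 1/2
f′′′(0) = -3/4
f^(4)(0) = 3/2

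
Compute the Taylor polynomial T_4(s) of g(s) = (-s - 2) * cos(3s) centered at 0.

Distribute the polynomial across the series and collect like powers.
[s^0] = -2;  [s^1] = -1;  [s^2] = 9;  [s^3] = 9/2;  [s^4] = -27/4.

-27*s^4/4 + 9*s^3/2 + 9*s^2 - s - 2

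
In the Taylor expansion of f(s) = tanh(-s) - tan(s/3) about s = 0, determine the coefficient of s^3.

Expand each term separately and add.
f(0) = 0
f′(0) = -4/3
f′′(0) = 0
f′′′(0) = 52/27

26/81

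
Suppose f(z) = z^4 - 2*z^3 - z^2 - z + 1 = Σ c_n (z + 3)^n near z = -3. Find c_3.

-14

[(z + 3)^0] = 130;  [(z + 3)^1] = -157;  [(z + 3)^2] = 71;  [(z + 3)^3] = -14.
So c_3 = f′′′(-3)/3! = -14.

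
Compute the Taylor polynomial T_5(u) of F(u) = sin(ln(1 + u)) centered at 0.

Compose series: expand the inner function first, then feed it into the outer expansion.

-u^5/12 + u^3/6 - u^2/2 + u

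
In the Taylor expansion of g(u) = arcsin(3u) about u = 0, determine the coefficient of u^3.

[u^0] = 0;  [u^1] = 3;  [u^2] = 0;  [u^3] = 9/2.

9/2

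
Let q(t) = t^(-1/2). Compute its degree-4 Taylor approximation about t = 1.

q(1) = 1
q′(1) = -1/2
q′′(1) = 3/4
q′′′(1) = -15/8
q^(4)(1) = 105/16

35*(t - 1)^4/128 - 5*(t - 1)^3/16 + 3*(t - 1)^2/8 - (t - 1)/2 + 1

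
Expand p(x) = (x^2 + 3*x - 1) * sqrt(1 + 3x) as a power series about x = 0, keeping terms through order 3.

-57*x^3/16 + 53*x^2/8 + 3*x/2 - 1

Shift and add copies of the series according to the polynomial's terms.
p(0) = -1
p′(0) = 3/2
p′′(0) = 53/4
p′′′(0) = -171/8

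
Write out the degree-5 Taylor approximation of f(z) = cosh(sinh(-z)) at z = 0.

5*z^4/24 + z^2/2 + 1

Substitute the inner expansion into the outer series and collect powers.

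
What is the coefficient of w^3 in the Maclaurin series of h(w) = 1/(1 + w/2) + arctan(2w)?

Combine the two series term by term.
h(0) = 1
h′(0) = 3/2
h′′(0) = 1/2
h′′′(0) = -67/4
So c_3 = h′′′(0)/3! = -67/24.

-67/24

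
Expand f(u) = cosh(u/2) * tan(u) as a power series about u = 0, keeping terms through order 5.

Expand each factor separately, then convolve coefficients.
[u^0] = 0;  [u^1] = 1;  [u^2] = 0;  [u^3] = 11/24;  [u^4] = 0;  [u^5] = 341/1920.

341*u^5/1920 + 11*u^3/24 + u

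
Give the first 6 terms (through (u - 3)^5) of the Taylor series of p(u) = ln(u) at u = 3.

Apply the Taylor formula c_k = f^(k)(a)/k!.
[(u - 3)^0] = ln(3);  [(u - 3)^1] = 1/3;  [(u - 3)^2] = -1/18;  [(u - 3)^3] = 1/81;  [(u - 3)^4] = -1/324;  [(u - 3)^5] = 1/1215.

(u - 3)^5/1215 - (u - 3)^4/324 + (u - 3)^3/81 - (u - 3)^2/18 + (u - 3)/3 + ln(3)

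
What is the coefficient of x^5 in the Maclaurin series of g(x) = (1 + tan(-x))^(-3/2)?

Let u equal the inner series; expand the outer function in u and truncate.
g(0) = 1
g′(0) = 3/2
g′′(0) = 15/4
g′′′(0) = 129/8
g^(4)(0) = 1425/16
g^(5)(0) = 19563/32

6521/1280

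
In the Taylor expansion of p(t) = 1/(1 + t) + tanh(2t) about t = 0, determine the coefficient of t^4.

Combine the two series term by term.
[t^0] = 1;  [t^1] = 1;  [t^2] = 1;  [t^3] = -11/3;  [t^4] = 1.
So c_4 = p^(4)(0)/4! = 1.

1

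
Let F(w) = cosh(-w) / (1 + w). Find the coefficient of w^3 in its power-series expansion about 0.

Write out both Maclaurin series and multiply, keeping only the needed powers.
F(0) = 1
F′(0) = -1
F′′(0) = 3
F′′′(0) = -9
So c_3 = F′′′(0)/3! = -3/2.

-3/2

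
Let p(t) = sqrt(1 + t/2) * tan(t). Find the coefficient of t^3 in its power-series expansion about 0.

29/96

Take the Cauchy product of the two expansions.
So c_3 = p′′′(0)/3! = 29/96.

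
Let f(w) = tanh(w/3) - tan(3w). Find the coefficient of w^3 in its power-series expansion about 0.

Combine the two series term by term.
f(0) = 0
f′(0) = -8/3
f′′(0) = 0
f′′′(0) = -1460/27
Then c_k = f^(k)(0)/k! gives each Taylor coefficient.

-730/81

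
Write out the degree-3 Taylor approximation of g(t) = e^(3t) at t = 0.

9*t^3/2 + 9*t^2/2 + 3*t + 1

[t^0] = 1;  [t^1] = 3;  [t^2] = 9/2;  [t^3] = 9/2.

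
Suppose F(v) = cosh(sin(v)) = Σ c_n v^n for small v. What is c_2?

Compose series: expand the inner function first, then feed it into the outer expansion.
[v^0] = 1;  [v^1] = 0;  [v^2] = 1/2.

1/2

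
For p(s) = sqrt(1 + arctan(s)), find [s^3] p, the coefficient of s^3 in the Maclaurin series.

-5/48

Let u equal the inner series; expand the outer function in u and truncate.
p(0) = 1
p′(0) = 1/2
p′′(0) = -1/4
p′′′(0) = -5/8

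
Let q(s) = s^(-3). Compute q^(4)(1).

The coefficient of (s - 1)^4 in the expansion is 15, so q^(4)(1) = 4! * (15) = 360.

360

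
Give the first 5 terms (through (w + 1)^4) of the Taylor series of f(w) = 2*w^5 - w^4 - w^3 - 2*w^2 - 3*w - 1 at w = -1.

Differentiate repeatedly and evaluate at the center.
[(w + 1)^0] = -2;  [(w + 1)^1] = 12;  [(w + 1)^2] = -25;  [(w + 1)^3] = 23;  [(w + 1)^4] = -11.

-11*(w + 1)^4 + 23*(w + 1)^3 - 25*(w + 1)^2 + 12*(w + 1) - 2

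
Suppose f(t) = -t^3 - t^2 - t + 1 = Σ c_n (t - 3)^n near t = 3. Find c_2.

f(3) = -38
f′(3) = -34
f′′(3) = -20

-10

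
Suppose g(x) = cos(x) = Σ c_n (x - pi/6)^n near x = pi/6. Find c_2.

g(pi/6) = sqrt(3)/2
g′(pi/6) = -1/2
g′′(pi/6) = -sqrt(3)/2
So c_2 = g′′(pi/6)/2! = -sqrt(3)/4.

-sqrt(3)/4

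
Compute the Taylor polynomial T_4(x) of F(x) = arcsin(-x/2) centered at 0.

F(0) = 0
F′(0) = -1/2
F′′(0) = 0
F′′′(0) = -1/8
F^(4)(0) = 0
Dividing each by k! gives the coefficients c_0, ..., c_4.

-x^3/48 - x/2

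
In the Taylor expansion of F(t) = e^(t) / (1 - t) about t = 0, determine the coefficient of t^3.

Take the Cauchy product of the two expansions.
F(0) = 1
F′(0) = 2
F′′(0) = 5
F′′′(0) = 16
Dividing each by k! gives the coefficients c_0, ..., c_3.

8/3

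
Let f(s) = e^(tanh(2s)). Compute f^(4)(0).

-112

Substitute the inner expansion into the outer series and collect powers.
The coefficient of s^4 in the expansion is -14/3, so f^(4)(0) = 4! * (-14/3) = -112.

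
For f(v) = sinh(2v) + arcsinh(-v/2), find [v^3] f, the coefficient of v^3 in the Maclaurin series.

65/48

Add the two expansions coefficient-wise.
[v^0] = 0;  [v^1] = 3/2;  [v^2] = 0;  [v^3] = 65/48.
So c_3 = f′′′(0)/3! = 65/48.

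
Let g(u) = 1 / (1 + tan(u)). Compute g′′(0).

2

Expand as Σ (-1)^k u^k with u equal to the inner function's series.
From the series, [u^2] g = 1; multiply by 2! = 2 to get 2.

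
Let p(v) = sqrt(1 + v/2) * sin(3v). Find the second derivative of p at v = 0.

Expand each factor separately, then convolve coefficients.
From the series, [v^2] p = 3/4; multiply by 2! = 2 to get 3/2.

3/2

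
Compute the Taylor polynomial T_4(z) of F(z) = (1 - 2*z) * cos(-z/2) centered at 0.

Shift and add copies of the series according to the polynomial's terms.
F(0) = 1
F′(0) = -2
F′′(0) = -1/4
F′′′(0) = 3/2
F^(4)(0) = 1/16

z^4/384 + z^3/4 - z^2/8 - 2*z + 1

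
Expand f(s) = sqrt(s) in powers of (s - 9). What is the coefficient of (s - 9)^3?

1/3888

[(s - 9)^0] = 3;  [(s - 9)^1] = 1/6;  [(s - 9)^2] = -1/216;  [(s - 9)^3] = 1/3888.
So c_3 = f′′′(9)/3! = 1/3888.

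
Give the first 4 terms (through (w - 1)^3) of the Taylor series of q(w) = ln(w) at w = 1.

[(w - 1)^0] = 0;  [(w - 1)^1] = 1;  [(w - 1)^2] = -1/2;  [(w - 1)^3] = 1/3.

(w - 1)^3/3 - (w - 1)^2/2 + (w - 1)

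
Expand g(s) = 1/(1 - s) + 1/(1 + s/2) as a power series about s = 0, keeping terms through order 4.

Expand each term separately and add.
g(0) = 2
g′(0) = 1/2
g′′(0) = 5/2
g′′′(0) = 21/4
g^(4)(0) = 51/2

17*s^4/16 + 7*s^3/8 + 5*s^2/4 + s/2 + 2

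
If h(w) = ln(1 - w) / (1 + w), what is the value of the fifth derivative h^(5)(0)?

-94

Expand each factor separately, then convolve coefficients.
The coefficient of w^5 in the expansion is -47/60, so h^(5)(0) = 5! * (-47/60) = -94.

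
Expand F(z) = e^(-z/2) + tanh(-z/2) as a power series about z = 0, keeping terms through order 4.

z^4/384 + z^3/48 + z^2/8 - z + 1

Expand each term separately and add.
F(0) = 1
F′(0) = -1
F′′(0) = 1/4
F′′′(0) = 1/8
F^(4)(0) = 1/16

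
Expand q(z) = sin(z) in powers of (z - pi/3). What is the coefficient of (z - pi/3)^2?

-sqrt(3)/4

q(pi/3) = sqrt(3)/2
q′(pi/3) = 1/2
q′′(pi/3) = -sqrt(3)/2
Dividing each by k! gives the coefficients c_0, ..., c_2.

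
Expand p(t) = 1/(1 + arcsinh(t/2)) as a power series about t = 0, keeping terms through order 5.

-23*t^5/1280 + t^4/24 - 5*t^3/48 + t^2/4 - t/2 + 1

Compose series: expand the inner function first, then feed it into the outer expansion.
p(0) = 1
p′(0) = -1/2
p′′(0) = 1/2
p′′′(0) = -5/8
p^(4)(0) = 1
p^(5)(0) = -69/32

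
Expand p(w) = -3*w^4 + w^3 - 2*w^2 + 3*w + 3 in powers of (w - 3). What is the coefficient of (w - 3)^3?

[(w - 3)^0] = -222;  [(w - 3)^1] = -306;  [(w - 3)^2] = -155;  [(w - 3)^3] = -35.

-35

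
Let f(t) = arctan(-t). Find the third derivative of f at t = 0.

Compute the successive derivatives at the expansion point and divide by k!.
From the series, [t^3] f = 1/3; multiply by 3! = 6 to get 2.

2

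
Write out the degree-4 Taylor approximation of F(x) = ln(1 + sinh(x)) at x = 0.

-5*x^4/12 + x^3/2 - x^2/2 + x

Plug the Maclaurin series of the inner function into that of the outer and collect terms.
F(0) = 0
F′(0) = 1
F′′(0) = -1
F′′′(0) = 3
F^(4)(0) = -10
Dividing each by k! gives the coefficients c_0, ..., c_4.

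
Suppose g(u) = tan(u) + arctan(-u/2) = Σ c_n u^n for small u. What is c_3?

3/8

Add the two expansions coefficient-wise.
g(0) = 0
g′(0) = 1/2
g′′(0) = 0
g′′′(0) = 9/4
So c_3 = g′′′(0)/3! = 3/8.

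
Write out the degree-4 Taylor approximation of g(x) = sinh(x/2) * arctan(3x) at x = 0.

Take the Cauchy product of the two expansions.
[x^0] = 0;  [x^1] = 0;  [x^2] = 3/2;  [x^3] = 0;  [x^4] = -71/16.

-71*x^4/16 + 3*x^2/2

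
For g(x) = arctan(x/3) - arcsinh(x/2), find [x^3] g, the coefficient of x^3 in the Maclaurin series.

11/1296

Add the two expansions coefficient-wise.
g(0) = 0
g′(0) = -1/6
g′′(0) = 0
g′′′(0) = 11/216
So c_3 = g′′′(0)/3! = 11/1296.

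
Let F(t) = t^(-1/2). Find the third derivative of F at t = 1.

Compute the successive derivatives at the expansion point and divide by k!.
The coefficient of (t - 1)^3 in the expansion is -5/16, so F′′′(1) = 3! * (-5/16) = -15/8.

-15/8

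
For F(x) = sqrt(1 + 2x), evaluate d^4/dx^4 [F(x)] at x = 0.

-15

Differentiate repeatedly and evaluate at the center.
From the series, [x^4] F = -5/8; multiply by 4! = 24 to get -15.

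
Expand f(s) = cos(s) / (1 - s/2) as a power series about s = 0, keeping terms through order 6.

-19*s^6/2880 - s^5/96 - s^4/48 - s^3/8 - s^2/4 + s/2 + 1

Expand each factor separately, then convolve coefficients.
f(0) = 1
f′(0) = 1/2
f′′(0) = -1/2
f′′′(0) = -3/4
f^(4)(0) = -1/2
f^(5)(0) = -5/4
f^(6)(0) = -19/4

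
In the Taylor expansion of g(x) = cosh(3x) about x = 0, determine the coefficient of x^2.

[x^0] = 1;  [x^1] = 0;  [x^2] = 9/2.

9/2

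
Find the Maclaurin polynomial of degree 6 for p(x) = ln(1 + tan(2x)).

Substitute the inner expansion into the outer series and collect powers.
p(0) = 0
p′(0) = 2
p′′(0) = -4
p′′′(0) = 32
p^(4)(0) = -224
p^(5)(0) = 2560
p^(6)(0) = -31744

-1984*x^6/45 + 64*x^5/3 - 28*x^4/3 + 16*x^3/3 - 2*x^2 + 2*x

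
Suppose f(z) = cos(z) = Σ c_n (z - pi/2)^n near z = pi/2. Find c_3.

c_3 = f′′′(pi/2)/3! = 1/6.

1/6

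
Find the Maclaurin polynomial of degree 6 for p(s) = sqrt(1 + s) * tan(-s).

Multiply the two series term by term and collect like powers.
[s^0] = 0;  [s^1] = -1;  [s^2] = -1/2;  [s^3] = -5/24;  [s^4] = -11/48;  [s^5] = -101/1920;  [s^6] = -147/1280.

-147*s^6/1280 - 101*s^5/1920 - 11*s^4/48 - 5*s^3/24 - s^2/2 - s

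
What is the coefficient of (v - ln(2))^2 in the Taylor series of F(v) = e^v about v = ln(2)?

1

[(v - ln(2))^0] = 2;  [(v - ln(2))^1] = 2;  [(v - ln(2))^2] = 1.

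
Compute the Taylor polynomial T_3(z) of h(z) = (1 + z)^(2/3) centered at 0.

Differentiate repeatedly and evaluate at the center.
[z^0] = 1;  [z^1] = 2/3;  [z^2] = -1/9;  [z^3] = 4/81.

4*z^3/81 - z^2/9 + 2*z/3 + 1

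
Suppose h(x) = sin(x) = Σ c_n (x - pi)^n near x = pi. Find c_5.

-1/120

c_5 = h^(5)(pi)/5! = -1/120.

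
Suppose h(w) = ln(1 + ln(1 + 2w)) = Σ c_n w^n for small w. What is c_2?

-4

Substitute the inner expansion into the outer series and collect powers.
h(0) = 0
h′(0) = 2
h′′(0) = -8
Then c_k = h^(k)(0)/k! gives each Taylor coefficient.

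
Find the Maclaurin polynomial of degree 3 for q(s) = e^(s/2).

s^3/48 + s^2/8 + s/2 + 1

q(0) = 1
q′(0) = 1/2
q′′(0) = 1/4
q′′′(0) = 1/8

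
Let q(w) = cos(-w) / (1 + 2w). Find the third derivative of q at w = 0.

-42

Expand each factor separately, then convolve coefficients.
From the series, [w^3] q = -7; multiply by 3! = 6 to get -42.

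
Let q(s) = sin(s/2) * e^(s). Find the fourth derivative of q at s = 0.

3/2

Take the Cauchy product of the two expansions.
From the series, [s^4] q = 1/16; multiply by 4! = 24 to get 3/2.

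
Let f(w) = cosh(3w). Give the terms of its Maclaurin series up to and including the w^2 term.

9*w^2/2 + 1

f(0) = 1
f′(0) = 0
f′′(0) = 9
Dividing each by k! gives the coefficients c_0, ..., c_2.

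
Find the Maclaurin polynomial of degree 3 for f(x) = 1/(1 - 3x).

27*x^3 + 9*x^2 + 3*x + 1

Apply the Taylor formula c_k = f^(k)(a)/k!.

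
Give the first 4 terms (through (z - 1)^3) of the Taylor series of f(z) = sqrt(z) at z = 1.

f(1) = 1
f′(1) = 1/2
f′′(1) = -1/4
f′′′(1) = 3/8

(z - 1)^3/16 - (z - 1)^2/8 + (z - 1)/2 + 1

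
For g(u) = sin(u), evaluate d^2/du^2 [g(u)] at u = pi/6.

-1/2

The coefficient of (u - pi/6)^2 in the expansion is -1/4, so g′′(pi/6) = 2! * (-1/4) = -1/2.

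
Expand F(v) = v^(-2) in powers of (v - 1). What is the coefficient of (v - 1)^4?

[(v - 1)^0] = 1;  [(v - 1)^1] = -2;  [(v - 1)^2] = 3;  [(v - 1)^3] = -4;  [(v - 1)^4] = 5.

5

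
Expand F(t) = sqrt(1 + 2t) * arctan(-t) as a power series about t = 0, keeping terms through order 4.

-t^4/6 + 5*t^3/6 - t^2 - t

Multiply the two series term by term and collect like powers.
F(0) = 0
F′(0) = -1
F′′(0) = -2
F′′′(0) = 5
F^(4)(0) = -4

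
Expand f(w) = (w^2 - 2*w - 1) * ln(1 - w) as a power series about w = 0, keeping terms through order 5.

Shift and add copies of the series according to the polynomial's terms.
[w^0] = 0;  [w^1] = 1;  [w^2] = 5/2;  [w^3] = 1/3;  [w^4] = 5/12;  [w^5] = 11/30.

11*w^5/30 + 5*w^4/12 + w^3/3 + 5*w^2/2 + w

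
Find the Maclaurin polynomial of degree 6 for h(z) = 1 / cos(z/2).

61*z^6/46080 + 5*z^4/384 + z^2/8 + 1

Write the quotient as an unknown series and match coefficients against numerator = denominator · series.
h(0) = 1
h′(0) = 0
h′′(0) = 1/4
h′′′(0) = 0
h^(4)(0) = 5/16
h^(5)(0) = 0
h^(6)(0) = 61/64
Dividing each by k! gives the coefficients c_0, ..., c_6.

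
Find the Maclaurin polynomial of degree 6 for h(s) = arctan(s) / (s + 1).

Use 1/(1 - r) = Σ r^k on the denominator, then take the Cauchy product.

-13*s^6/15 + 13*s^5/15 - 2*s^4/3 + 2*s^3/3 - s^2 + s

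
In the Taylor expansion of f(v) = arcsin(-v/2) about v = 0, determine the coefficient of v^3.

-1/48

Apply the Taylor formula c_k = f^(k)(a)/k!.
f(0) = 0
f′(0) = -1/2
f′′(0) = 0
f′′′(0) = -1/8
So c_3 = f′′′(0)/3! = -1/48.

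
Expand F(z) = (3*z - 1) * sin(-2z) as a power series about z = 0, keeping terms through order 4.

Multiply each power in the prefactor through the base expansion.
[z^0] = 0;  [z^1] = 2;  [z^2] = -6;  [z^3] = -4/3;  [z^4] = 4.

4*z^4 - 4*z^3/3 - 6*z^2 + 2*z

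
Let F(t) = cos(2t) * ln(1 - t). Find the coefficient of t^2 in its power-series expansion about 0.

Multiply the two series term by term and collect like powers.
[t^0] = 0;  [t^1] = -1;  [t^2] = -1/2.
So c_2 = F′′(0)/2! = -1/2.

-1/2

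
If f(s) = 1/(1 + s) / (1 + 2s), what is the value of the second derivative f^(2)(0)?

Write out both Maclaurin series and multiply, keeping only the needed powers.
The coefficient of s^2 in the expansion is 7, so f′′(0) = 2! * (7) = 14.

14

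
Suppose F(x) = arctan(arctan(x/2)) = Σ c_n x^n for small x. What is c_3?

-1/12

Plug the Maclaurin series of the inner function into that of the outer and collect terms.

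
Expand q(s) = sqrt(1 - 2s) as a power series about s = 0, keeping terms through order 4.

-5*s^4/8 - s^3/2 - s^2/2 - s + 1

Differentiate repeatedly and evaluate at the center.
q(0) = 1
q′(0) = -1
q′′(0) = -1
q′′′(0) = -3
q^(4)(0) = -15
Dividing each by k! gives the coefficients c_0, ..., c_4.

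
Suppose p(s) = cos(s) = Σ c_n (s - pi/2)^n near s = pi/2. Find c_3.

1/6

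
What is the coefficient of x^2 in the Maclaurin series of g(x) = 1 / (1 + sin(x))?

1

Expand as Σ (-1)^k u^k with u equal to the inner function's series.
g(0) = 1
g′(0) = -1
g′′(0) = 2
Dividing each by k! gives the coefficients c_0, ..., c_2.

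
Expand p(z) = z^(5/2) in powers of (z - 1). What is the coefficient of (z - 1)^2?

Differentiate repeatedly and evaluate at the center.
p(1) = 1
p′(1) = 5/2
p′′(1) = 15/4
Dividing each by k! gives the coefficients c_0, ..., c_2.

15/8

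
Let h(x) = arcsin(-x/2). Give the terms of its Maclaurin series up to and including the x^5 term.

Apply the Taylor formula c_k = f^(k)(a)/k!.
[x^0] = 0;  [x^1] = -1/2;  [x^2] = 0;  [x^3] = -1/48;  [x^4] = 0;  [x^5] = -3/1280.

-3*x^5/1280 - x^3/48 - x/2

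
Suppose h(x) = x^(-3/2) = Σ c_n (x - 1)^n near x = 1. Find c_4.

h(1) = 1
h′(1) = -3/2
h′′(1) = 15/4
h′′′(1) = -105/8
h^(4)(1) = 945/16
The Taylor polynomial is Σ h^(k)(1)/k! · (x - 1)^k.

315/128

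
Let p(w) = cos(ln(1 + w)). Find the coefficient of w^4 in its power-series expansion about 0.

Let u equal the inner series; expand the outer function in u and truncate.
p(0) = 1
p′(0) = 0
p′′(0) = -1
p′′′(0) = 3
p^(4)(0) = -10
The Taylor polynomial is Σ p^(k)(0)/k! · w^k.

-5/12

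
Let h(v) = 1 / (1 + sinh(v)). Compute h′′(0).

Use the geometric series for the reciprocal, then substitute.
The coefficient of v^2 in the expansion is 1, so h′′(0) = 2! * (1) = 2.

2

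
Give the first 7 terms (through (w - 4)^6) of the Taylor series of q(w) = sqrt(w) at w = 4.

-21*(w - 4)^6/2097152 + 7*(w - 4)^5/131072 - 5*(w - 4)^4/16384 + (w - 4)^3/512 - (w - 4)^2/64 + (w - 4)/4 + 2

[(w - 4)^0] = 2;  [(w - 4)^1] = 1/4;  [(w - 4)^2] = -1/64;  [(w - 4)^3] = 1/512;  [(w - 4)^4] = -5/16384;  [(w - 4)^5] = 7/131072;  [(w - 4)^6] = -21/2097152.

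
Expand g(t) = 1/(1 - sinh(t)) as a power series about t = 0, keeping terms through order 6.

77*t^6/45 + 181*t^5/120 + 4*t^4/3 + 7*t^3/6 + t^2 + t + 1

Plug the Maclaurin series of the inner function into that of the outer and collect terms.
g(0) = 1
g′(0) = 1
g′′(0) = 2
g′′′(0) = 7
g^(4)(0) = 32
g^(5)(0) = 181
g^(6)(0) = 1232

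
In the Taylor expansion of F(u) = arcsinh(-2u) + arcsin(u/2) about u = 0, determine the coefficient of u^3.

65/48

Add the two expansions coefficient-wise.
F(0) = 0
F′(0) = -3/2
F′′(0) = 0
F′′′(0) = 65/8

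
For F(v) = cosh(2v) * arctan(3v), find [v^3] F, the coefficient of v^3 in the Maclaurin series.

Write out both Maclaurin series and multiply, keeping only the needed powers.
F(0) = 0
F′(0) = 3
F′′(0) = 0
F′′′(0) = -18
So c_3 = F′′′(0)/3! = -3.

-3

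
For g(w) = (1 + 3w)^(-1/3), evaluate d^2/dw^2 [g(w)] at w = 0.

The coefficient of w^2 in the expansion is 2, so g′′(0) = 2! * (2) = 4.

4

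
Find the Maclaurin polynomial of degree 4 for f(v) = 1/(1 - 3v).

Differentiate repeatedly and evaluate at the center.
f(0) = 1
f′(0) = 3
f′′(0) = 18
f′′′(0) = 162
f^(4)(0) = 1944

81*v^4 + 27*v^3 + 9*v^2 + 3*v + 1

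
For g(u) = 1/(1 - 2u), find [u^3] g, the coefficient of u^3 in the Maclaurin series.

8

g(0) = 1
g′(0) = 2
g′′(0) = 8
g′′′(0) = 48
Then c_k = g^(k)(0)/k! gives each Taylor coefficient.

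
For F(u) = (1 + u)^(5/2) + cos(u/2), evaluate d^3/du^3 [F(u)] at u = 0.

15/8

Expand each term separately and add.
The coefficient of u^3 in the expansion is 5/16, so F′′′(0) = 3! * (5/16) = 15/8.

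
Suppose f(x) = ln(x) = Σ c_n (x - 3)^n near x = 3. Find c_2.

f(3) = ln(3)
f′(3) = 1/3
f′′(3) = -1/9
So c_2 = f′′(3)/2! = -1/18.

-1/18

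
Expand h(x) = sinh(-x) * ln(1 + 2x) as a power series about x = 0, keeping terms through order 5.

13*x^5/3 - 3*x^4 + 2*x^3 - 2*x^2

Take the Cauchy product of the two expansions.
h(0) = 0
h′(0) = 0
h′′(0) = -4
h′′′(0) = 12
h^(4)(0) = -72
h^(5)(0) = 520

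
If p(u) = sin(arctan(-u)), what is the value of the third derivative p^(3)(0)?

3

Plug the Maclaurin series of the inner function into that of the outer and collect terms.
The coefficient of u^3 in the expansion is 1/2, so p′′′(0) = 3! * (1/2) = 3.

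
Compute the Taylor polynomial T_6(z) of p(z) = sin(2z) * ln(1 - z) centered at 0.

Expand each factor separately, then convolve coefficients.
p(0) = 0
p′(0) = 0
p′′(0) = -4
p′′′(0) = -6
p^(4)(0) = 16
p^(5)(0) = 20
p^(6)(0) = -160
The Taylor polynomial is Σ p^(k)(0)/k! · z^k.

-2*z^6/9 + z^5/6 + 2*z^4/3 - z^3 - 2*z^2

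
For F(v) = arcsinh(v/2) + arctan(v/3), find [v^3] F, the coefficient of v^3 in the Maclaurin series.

-43/1296

Add the two expansions coefficient-wise.
F(0) = 0
F′(0) = 5/6
F′′(0) = 0
F′′′(0) = -43/216
Then c_k = F^(k)(0)/k! gives each Taylor coefficient.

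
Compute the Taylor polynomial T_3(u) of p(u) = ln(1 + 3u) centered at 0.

9*u^3 - 9*u^2/2 + 3*u

Compute the successive derivatives at the expansion point and divide by k!.
p(0) = 0
p′(0) = 3
p′′(0) = -9
p′′′(0) = 54
Dividing each by k! gives the coefficients c_0, ..., c_3.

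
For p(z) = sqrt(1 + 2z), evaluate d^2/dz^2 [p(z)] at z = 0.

-1

The coefficient of z^2 in the expansion is -1/2, so p′′(0) = 2! * (-1/2) = -1.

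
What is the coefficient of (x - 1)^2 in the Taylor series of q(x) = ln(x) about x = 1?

-1/2

Compute the successive derivatives at the expansion point and divide by k!.
q(1) = 0
q′(1) = 1
q′′(1) = -1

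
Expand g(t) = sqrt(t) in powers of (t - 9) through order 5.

g(9) = 3
g′(9) = 1/6
g′′(9) = -1/108
g′′′(9) = 1/648
g^(4)(9) = -5/11664
g^(5)(9) = 35/209952

7*(t - 9)^5/5038848 - 5*(t - 9)^4/279936 + (t - 9)^3/3888 - (t - 9)^2/216 + (t - 9)/6 + 3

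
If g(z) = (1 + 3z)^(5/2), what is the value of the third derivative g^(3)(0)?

Differentiate repeatedly and evaluate at the center.
From the series, [z^3] g = 135/16; multiply by 3! = 6 to get 405/8.

405/8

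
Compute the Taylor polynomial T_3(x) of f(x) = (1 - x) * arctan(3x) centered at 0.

-9*x^3 - 3*x^2 + 3*x

Shift and add copies of the series according to the polynomial's terms.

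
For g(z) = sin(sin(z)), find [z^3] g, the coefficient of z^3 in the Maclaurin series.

-1/3

Let u equal the inner series; expand the outer function in u and truncate.
[z^0] = 0;  [z^1] = 1;  [z^2] = 0;  [z^3] = -1/3.
So c_3 = g′′′(0)/3! = -1/3.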